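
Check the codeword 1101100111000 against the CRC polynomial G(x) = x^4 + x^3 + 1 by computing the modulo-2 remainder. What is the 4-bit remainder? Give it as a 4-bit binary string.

Modulo-2 division of 1101100111000 by 11001:
  pos 0: 11011 XOR 11001 = 00010
  pos 3: 10001 XOR 11001 = 01000
  pos 4: 10001 XOR 11001 = 01000
  pos 5: 10001 XOR 11001 = 01000
  pos 6: 10000 XOR 11001 = 01001
  pos 7: 10010 XOR 11001 = 01011
  pos 8: 10110 XOR 11001 = 01111
Remainder = 1111 (nonzero — an error is detected).

1111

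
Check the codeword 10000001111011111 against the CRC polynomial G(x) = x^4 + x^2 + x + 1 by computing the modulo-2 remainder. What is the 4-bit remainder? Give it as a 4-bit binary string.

0000

Modulo-2 division of 10000001111011111 by 10111:
  pos 0: 10000 XOR 10111 = 00111
  pos 2: 11100 XOR 10111 = 01011
  pos 3: 10111 XOR 10111 = 00000
  pos 8: 11101 XOR 10111 = 01010
  pos 9: 10101 XOR 10111 = 00010
  pos 12: 10111 XOR 10111 = 00000
Remainder = 0000 (zero — the frame passes the CRC check).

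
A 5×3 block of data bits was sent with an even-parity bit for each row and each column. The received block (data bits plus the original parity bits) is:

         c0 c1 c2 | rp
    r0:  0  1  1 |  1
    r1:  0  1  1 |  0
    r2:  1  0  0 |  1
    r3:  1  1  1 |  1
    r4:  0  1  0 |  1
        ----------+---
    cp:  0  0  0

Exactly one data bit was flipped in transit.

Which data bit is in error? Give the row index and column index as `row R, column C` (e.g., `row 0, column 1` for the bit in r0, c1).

Recompute each row's even parity and compare to rp:
  r0: data parity 0, sent rp 1 → mismatch
  r1: data parity 0, sent rp 0 → ok
  r2: data parity 1, sent rp 1 → ok
  r3: data parity 1, sent rp 1 → ok
  r4: data parity 1, sent rp 1 → ok
Recompute each column's even parity and compare to cp:
  c0: data parity 0, sent cp 0 → ok
  c1: data parity 0, sent cp 0 → ok
  c2: data parity 1, sent cp 0 → mismatch
Exactly one row (r0) and one column (c2) fail → the flipped bit is at their intersection.

row 0, column 2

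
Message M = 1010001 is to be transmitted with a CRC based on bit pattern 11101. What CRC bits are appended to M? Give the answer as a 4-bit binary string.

Append 4 zeros: 10100010000. Divide by 11101 (XOR where the leading bit is 1):
  pos 0: 10100 XOR 11101 = 01001
  pos 1: 10010 XOR 11101 = 01111
  pos 2: 11111 XOR 11101 = 00010
  pos 5: 10000 XOR 11101 = 01101
  pos 6: 11010 XOR 11101 = 00111
Remainder (last 4 bits) = 0111. This is the CRC / FCS.

0111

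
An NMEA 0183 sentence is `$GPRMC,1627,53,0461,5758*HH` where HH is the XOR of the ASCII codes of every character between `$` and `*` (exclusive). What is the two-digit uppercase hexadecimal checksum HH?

43

XOR the ASCII codes of the payload characters:
  'G' = 0x47 → acc = 0x47
  'P' = 0x50 → acc = 0x17
  'R' = 0x52 → acc = 0x45
  'M' = 0x4D → acc = 0x08
  'C' = 0x43 → acc = 0x4B
  ',' = 0x2C → acc = 0x67
  '1' = 0x31 → acc = 0x56
  '6' = 0x36 → acc = 0x60
  '2' = 0x32 → acc = 0x52
  '7' = 0x37 → acc = 0x65
  ',' = 0x2C → acc = 0x49
  '5' = 0x35 → acc = 0x7C
  '3' = 0x33 → acc = 0x4F
  ',' = 0x2C → acc = 0x63
  '0' = 0x30 → acc = 0x53
  '4' = 0x34 → acc = 0x67
  '6' = 0x36 → acc = 0x51
  '1' = 0x31 → acc = 0x60
  ',' = 0x2C → acc = 0x4C
  '5' = 0x35 → acc = 0x79
  '7' = 0x37 → acc = 0x4E
  '5' = 0x35 → acc = 0x7B
  '8' = 0x38 → acc = 0x43
Checksum = 0x43.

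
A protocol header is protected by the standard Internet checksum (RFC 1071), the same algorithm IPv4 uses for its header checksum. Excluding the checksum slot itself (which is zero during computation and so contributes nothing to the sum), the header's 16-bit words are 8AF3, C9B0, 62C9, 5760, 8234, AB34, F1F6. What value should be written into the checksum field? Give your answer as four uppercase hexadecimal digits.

One's-complement addition (fold any carry out of bit 15 back into bit 0):
  0x8AF3 + 0xC9B0 = 0x154A3 → wrap carry → 0x54A4
  0x54A4 + 0x62C9 = 0x0B76D
  0xB76D + 0x5760 = 0x10ECD → wrap carry → 0x0ECE
  0x0ECE + 0x8234 = 0x09102
  0x9102 + 0xAB34 = 0x13C36 → wrap carry → 0x3C37
  0x3C37 + 0xF1F6 = 0x12E2D → wrap carry → 0x2E2E
One's-complement sum = 0x2E2E.
Checksum = ~0x2E2E & 0xFFFF = 0xD1D1.

D1D1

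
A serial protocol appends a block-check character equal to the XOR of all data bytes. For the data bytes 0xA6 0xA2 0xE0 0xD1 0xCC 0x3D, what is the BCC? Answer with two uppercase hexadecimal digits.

C4

XOR the bytes together:
  start with 0xA6
  0xA6 ⊕ 0xA2 = 0x04
  0x04 ⊕ 0xE0 = 0xE4
  0xE4 ⊕ 0xD1 = 0x35
  0x35 ⊕ 0xCC = 0xF9
  0xF9 ⊕ 0x3D = 0xC4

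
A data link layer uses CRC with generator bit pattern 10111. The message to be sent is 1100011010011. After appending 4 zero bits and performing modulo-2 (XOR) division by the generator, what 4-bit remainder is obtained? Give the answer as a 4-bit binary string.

Append 4 zeros: 11000110100110000. Divide by 10111 (XOR where the leading bit is 1):
  pos 0: 11000 XOR 10111 = 01111
  pos 1: 11111 XOR 10111 = 01000
  pos 2: 10001 XOR 10111 = 00110
  pos 4: 11001 XOR 10111 = 01110
  pos 5: 11100 XOR 10111 = 01011
  pos 6: 10110 XOR 10111 = 00001
  pos 10: 11100 XOR 10111 = 01011
  pos 11: 10110 XOR 10111 = 00001
Remainder (last 4 bits) = 0010. This is the CRC / FCS.

0010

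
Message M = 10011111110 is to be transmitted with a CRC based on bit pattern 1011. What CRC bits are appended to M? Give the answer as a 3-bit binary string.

Append 3 zeros: 10011111110000. Divide by 1011 (XOR where the leading bit is 1):
  pos 0: 1001 XOR 1011 = 0010
  pos 2: 1011 XOR 1011 = 0000
  pos 6: 1111 XOR 1011 = 0100
  pos 7: 1000 XOR 1011 = 0011
  pos 9: 1100 XOR 1011 = 0111
  pos 10: 1110 XOR 1011 = 0101
Remainder (last 3 bits) = 101. This is the CRC / FCS.

101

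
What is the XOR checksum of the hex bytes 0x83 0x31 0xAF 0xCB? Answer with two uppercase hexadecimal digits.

XOR the bytes together:
  start with 0x83
  0x83 ⊕ 0x31 = 0xB2
  0xB2 ⊕ 0xAF = 0x1D
  0x1D ⊕ 0xCB = 0xD6

D6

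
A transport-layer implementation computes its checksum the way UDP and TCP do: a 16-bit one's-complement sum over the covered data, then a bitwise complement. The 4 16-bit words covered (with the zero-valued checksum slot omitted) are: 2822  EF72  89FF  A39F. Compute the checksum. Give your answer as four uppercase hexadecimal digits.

One's-complement addition (fold any carry out of bit 15 back into bit 0):
  0x2822 + 0xEF72 = 0x11794 → wrap carry → 0x1795
  0x1795 + 0x89FF = 0x0A194
  0xA194 + 0xA39F = 0x14533 → wrap carry → 0x4534
One's-complement sum = 0x4534.
Checksum = ~0x4534 & 0xFFFF = 0xBACB.

BACB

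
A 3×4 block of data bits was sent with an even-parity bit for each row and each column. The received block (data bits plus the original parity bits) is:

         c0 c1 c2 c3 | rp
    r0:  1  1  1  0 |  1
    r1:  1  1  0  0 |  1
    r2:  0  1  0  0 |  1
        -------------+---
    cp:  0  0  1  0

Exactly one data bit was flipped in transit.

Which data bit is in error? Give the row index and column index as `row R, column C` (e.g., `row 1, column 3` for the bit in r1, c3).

Recompute each row's even parity and compare to rp:
  r0: data parity 1, sent rp 1 → ok
  r1: data parity 0, sent rp 1 → mismatch
  r2: data parity 1, sent rp 1 → ok
Recompute each column's even parity and compare to cp:
  c0: data parity 0, sent cp 0 → ok
  c1: data parity 1, sent cp 0 → mismatch
  c2: data parity 1, sent cp 1 → ok
  c3: data parity 0, sent cp 0 → ok
Exactly one row (r1) and one column (c1) fail → the flipped bit is at their intersection.

row 1, column 1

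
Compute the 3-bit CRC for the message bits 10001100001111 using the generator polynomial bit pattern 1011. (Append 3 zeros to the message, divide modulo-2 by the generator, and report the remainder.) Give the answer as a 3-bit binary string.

Append 3 zeros: 10001100001111000. Divide by 1011 (XOR where the leading bit is 1):
  pos 0: 1000 XOR 1011 = 0011
  pos 2: 1111 XOR 1011 = 0100
  pos 3: 1000 XOR 1011 = 0011
  pos 5: 1100 XOR 1011 = 0111
  pos 6: 1110 XOR 1011 = 0101
  pos 7: 1011 XOR 1011 = 0000
  pos 11: 1110 XOR 1011 = 0101
  pos 12: 1010 XOR 1011 = 0001
Remainder (last 3 bits) = 010. This is the CRC / FCS.

010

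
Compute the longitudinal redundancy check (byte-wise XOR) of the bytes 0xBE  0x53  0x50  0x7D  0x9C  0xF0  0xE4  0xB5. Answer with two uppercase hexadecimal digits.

XOR the bytes together:
  start with 0xBE
  0xBE ⊕ 0x53 = 0xED
  0xED ⊕ 0x50 = 0xBD
  0xBD ⊕ 0x7D = 0xC0
  0xC0 ⊕ 0x9C = 0x5C
  0x5C ⊕ 0xF0 = 0xAC
  0xAC ⊕ 0xE4 = 0x48
  0x48 ⊕ 0xB5 = 0xFD

FD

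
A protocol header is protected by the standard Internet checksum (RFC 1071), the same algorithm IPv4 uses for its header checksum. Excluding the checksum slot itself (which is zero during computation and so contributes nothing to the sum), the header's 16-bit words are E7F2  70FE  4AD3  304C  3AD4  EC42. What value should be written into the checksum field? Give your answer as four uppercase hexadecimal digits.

One's-complement addition (fold any carry out of bit 15 back into bit 0):
  0xE7F2 + 0x70FE = 0x158F0 → wrap carry → 0x58F1
  0x58F1 + 0x4AD3 = 0x0A3C4
  0xA3C4 + 0x304C = 0x0D410
  0xD410 + 0x3AD4 = 0x10EE4 → wrap carry → 0x0EE5
  0x0EE5 + 0xEC42 = 0x0FB27
One's-complement sum = 0xFB27.
Checksum = ~0xFB27 & 0xFFFF = 0x04D8.

04D8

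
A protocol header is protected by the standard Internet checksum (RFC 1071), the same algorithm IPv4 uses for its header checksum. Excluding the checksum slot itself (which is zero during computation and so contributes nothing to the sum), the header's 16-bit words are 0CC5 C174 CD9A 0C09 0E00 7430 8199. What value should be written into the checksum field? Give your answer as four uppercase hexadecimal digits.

One's-complement addition (fold any carry out of bit 15 back into bit 0):
  0x0CC5 + 0xC174 = 0x0CE39
  0xCE39 + 0xCD9A = 0x19BD3 → wrap carry → 0x9BD4
  0x9BD4 + 0x0C09 = 0x0A7DD
  0xA7DD + 0x0E00 = 0x0B5DD
  0xB5DD + 0x7430 = 0x12A0D → wrap carry → 0x2A0E
  0x2A0E + 0x8199 = 0x0ABA7
One's-complement sum = 0xABA7.
Checksum = ~0xABA7 & 0xFFFF = 0x5458.

5458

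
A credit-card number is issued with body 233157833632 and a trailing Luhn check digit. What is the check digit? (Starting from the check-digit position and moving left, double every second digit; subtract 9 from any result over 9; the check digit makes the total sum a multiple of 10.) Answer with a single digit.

Partial digits right→left: 2 3 6 3 3 8 7 5 1 3 3 2
Double every second digit counting from the check-digit position (so the 1st, 3rd, 5th, ... of the partial from the right).
  doubled (with −9 where >9): 4 3 6 5 2 6 → sum 26
  kept as-is: 3 3 8 5 3 2 → sum 24
Total = 26 + 24 = 50.
Check digit = (10 − (50 mod 10)) mod 10 = 0.

0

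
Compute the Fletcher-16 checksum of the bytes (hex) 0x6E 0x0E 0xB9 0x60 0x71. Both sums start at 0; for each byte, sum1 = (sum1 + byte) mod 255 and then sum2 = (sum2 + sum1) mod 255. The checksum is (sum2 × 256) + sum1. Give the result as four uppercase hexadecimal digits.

Running sums (mod 255):
  after byte 0 (0x6E): sum1=110, sum2=110
  after byte 1 (0x0E): sum1=124, sum2=234
  after byte 2 (0xB9): sum1=54, sum2=33
  after byte 3 (0x60): sum1=150, sum2=183
  after byte 4 (0x71): sum1=8, sum2=191
Checksum = sum2·256 + sum1 = 191·256 + 8 = 48904 = 0xBF08.

BF08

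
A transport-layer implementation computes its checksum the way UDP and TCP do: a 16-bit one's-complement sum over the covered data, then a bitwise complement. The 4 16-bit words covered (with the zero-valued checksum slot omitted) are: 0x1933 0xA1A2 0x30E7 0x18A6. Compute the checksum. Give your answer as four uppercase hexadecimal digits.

One's-complement addition (fold any carry out of bit 15 back into bit 0):
  0x1933 + 0xA1A2 = 0x0BAD5
  0xBAD5 + 0x30E7 = 0x0EBBC
  0xEBBC + 0x18A6 = 0x10462 → wrap carry → 0x0463
One's-complement sum = 0x0463.
Checksum = ~0x0463 & 0xFFFF = 0xFB9C.

FB9C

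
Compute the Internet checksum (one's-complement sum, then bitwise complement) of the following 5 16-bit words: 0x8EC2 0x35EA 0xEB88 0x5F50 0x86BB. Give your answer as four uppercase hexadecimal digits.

One's-complement addition (fold any carry out of bit 15 back into bit 0):
  0x8EC2 + 0x35EA = 0x0C4AC
  0xC4AC + 0xEB88 = 0x1B034 → wrap carry → 0xB035
  0xB035 + 0x5F50 = 0x10F85 → wrap carry → 0x0F86
  0x0F86 + 0x86BB = 0x09641
One's-complement sum = 0x9641.
Checksum = ~0x9641 & 0xFFFF = 0x69BE.

69BE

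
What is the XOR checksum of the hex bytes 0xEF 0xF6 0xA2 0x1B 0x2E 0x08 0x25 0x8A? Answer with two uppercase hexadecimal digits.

29

XOR the bytes together:
  start with 0xEF
  0xEF ⊕ 0xF6 = 0x19
  0x19 ⊕ 0xA2 = 0xBB
  0xBB ⊕ 0x1B = 0xA0
  0xA0 ⊕ 0x2E = 0x8E
  0x8E ⊕ 0x08 = 0x86
  0x86 ⊕ 0x25 = 0xA3
  0xA3 ⊕ 0x8A = 0x29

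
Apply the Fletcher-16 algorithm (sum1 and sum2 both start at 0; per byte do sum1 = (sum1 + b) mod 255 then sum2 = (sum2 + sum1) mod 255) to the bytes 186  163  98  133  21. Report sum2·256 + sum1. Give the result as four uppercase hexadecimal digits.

7B5B

Running sums (mod 255):
  after byte 0 (186): sum1=186, sum2=186
  after byte 1 (163): sum1=94, sum2=25
  after byte 2 (98): sum1=192, sum2=217
  after byte 3 (133): sum1=70, sum2=32
  after byte 4 (21): sum1=91, sum2=123
Checksum = sum2·256 + sum1 = 123·256 + 91 = 31579 = 0x7B5B.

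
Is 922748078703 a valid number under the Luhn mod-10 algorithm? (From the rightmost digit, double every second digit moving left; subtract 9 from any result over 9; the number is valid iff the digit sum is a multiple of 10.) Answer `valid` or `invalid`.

invalid

From the right, keep odd positions and double even positions (subtract 9 from any doubled value over 9):
  doubled (positions 2,4,...): 0 7 0 8 4 9 → sum 28
  kept (positions 1,3,...): 3 7 7 8 7 2 → sum 34
Total = 62.
62 mod 10 = 2, so the number is invalid.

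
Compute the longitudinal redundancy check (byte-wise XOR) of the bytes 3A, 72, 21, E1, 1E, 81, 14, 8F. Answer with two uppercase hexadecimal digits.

8C

XOR the bytes together:
  start with 0x3A
  0x3A ⊕ 0x72 = 0x48
  0x48 ⊕ 0x21 = 0x69
  0x69 ⊕ 0xE1 = 0x88
  0x88 ⊕ 0x1E = 0x96
  0x96 ⊕ 0x81 = 0x17
  0x17 ⊕ 0x14 = 0x03
  0x03 ⊕ 0x8F = 0x8C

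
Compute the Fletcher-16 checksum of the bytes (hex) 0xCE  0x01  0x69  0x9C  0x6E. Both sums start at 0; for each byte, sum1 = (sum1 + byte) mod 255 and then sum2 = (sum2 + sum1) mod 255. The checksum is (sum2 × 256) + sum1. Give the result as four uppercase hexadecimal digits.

Running sums (mod 255):
  after byte 0 (0xCE): sum1=206, sum2=206
  after byte 1 (0x01): sum1=207, sum2=158
  after byte 2 (0x69): sum1=57, sum2=215
  after byte 3 (0x9C): sum1=213, sum2=173
  after byte 4 (0x6E): sum1=68, sum2=241
Checksum = sum2·256 + sum1 = 241·256 + 68 = 61764 = 0xF144.

F144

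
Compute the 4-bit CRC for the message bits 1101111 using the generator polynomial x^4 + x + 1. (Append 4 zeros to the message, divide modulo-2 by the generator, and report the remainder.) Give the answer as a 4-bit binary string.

1111

Append 4 zeros: 11011110000. Divide by 10011 (XOR where the leading bit is 1):
  pos 0: 11011 XOR 10011 = 01000
  pos 1: 10001 XOR 10011 = 00010
  pos 4: 10100 XOR 10011 = 00111
  pos 6: 11100 XOR 10011 = 01111
Remainder (last 4 bits) = 1111. This is the CRC / FCS.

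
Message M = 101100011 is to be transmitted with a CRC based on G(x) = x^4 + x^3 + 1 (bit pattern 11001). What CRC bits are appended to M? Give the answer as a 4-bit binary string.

Append 4 zeros: 1011000110000. Divide by 11001 (XOR where the leading bit is 1):
  pos 0: 10110 XOR 11001 = 01111
  pos 1: 11110 XOR 11001 = 00111
  pos 3: 11101 XOR 11001 = 00100
  pos 5: 10010 XOR 11001 = 01011
  pos 6: 10110 XOR 11001 = 01111
  pos 7: 11110 XOR 11001 = 00111
Remainder (last 4 bits) = 1110. This is the CRC / FCS.

1110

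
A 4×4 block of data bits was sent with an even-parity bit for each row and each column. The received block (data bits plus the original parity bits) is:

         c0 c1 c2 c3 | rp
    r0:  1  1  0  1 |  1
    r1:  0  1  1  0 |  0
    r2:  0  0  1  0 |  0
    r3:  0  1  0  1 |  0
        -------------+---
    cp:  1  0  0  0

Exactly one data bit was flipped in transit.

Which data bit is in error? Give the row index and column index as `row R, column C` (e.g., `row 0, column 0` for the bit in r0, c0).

row 2, column 1

Recompute each row's even parity and compare to rp:
  r0: data parity 1, sent rp 1 → ok
  r1: data parity 0, sent rp 0 → ok
  r2: data parity 1, sent rp 0 → mismatch
  r3: data parity 0, sent rp 0 → ok
Recompute each column's even parity and compare to cp:
  c0: data parity 1, sent cp 1 → ok
  c1: data parity 1, sent cp 0 → mismatch
  c2: data parity 0, sent cp 0 → ok
  c3: data parity 0, sent cp 0 → ok
Exactly one row (r2) and one column (c1) fail → the flipped bit is at their intersection.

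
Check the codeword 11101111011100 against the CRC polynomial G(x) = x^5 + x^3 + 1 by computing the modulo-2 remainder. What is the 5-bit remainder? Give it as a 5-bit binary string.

00000

Modulo-2 division of 11101111011100 by 101001:
  pos 0: 111011 XOR 101001 = 010010
  pos 1: 100101 XOR 101001 = 001100
  pos 3: 110010 XOR 101001 = 011011
  pos 4: 110111 XOR 101001 = 011110
  pos 5: 111101 XOR 101001 = 010100
  pos 6: 101001 XOR 101001 = 000000
Remainder = 00000 (zero — the frame passes the CRC check).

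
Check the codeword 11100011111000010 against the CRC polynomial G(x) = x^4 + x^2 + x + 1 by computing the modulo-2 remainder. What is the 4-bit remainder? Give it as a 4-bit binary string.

Modulo-2 division of 11100011111000010 by 10111:
  pos 0: 11100 XOR 10111 = 01011
  pos 1: 10110 XOR 10111 = 00001
  pos 5: 11111 XOR 10111 = 01000
  pos 6: 10001 XOR 10111 = 00110
  pos 8: 11000 XOR 10111 = 01111
  pos 9: 11110 XOR 10111 = 01001
  pos 10: 10010 XOR 10111 = 00101
  pos 12: 10110 XOR 10111 = 00001
Remainder = 0001 (nonzero — an error is detected).

0001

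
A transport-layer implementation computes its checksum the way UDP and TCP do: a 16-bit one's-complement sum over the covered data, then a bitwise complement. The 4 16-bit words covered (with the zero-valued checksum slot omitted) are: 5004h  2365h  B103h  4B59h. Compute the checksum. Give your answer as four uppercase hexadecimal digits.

9039

One's-complement addition (fold any carry out of bit 15 back into bit 0):
  0x5004 + 0x2365 = 0x07369
  0x7369 + 0xB103 = 0x1246C → wrap carry → 0x246D
  0x246D + 0x4B59 = 0x06FC6
One's-complement sum = 0x6FC6.
Checksum = ~0x6FC6 & 0xFFFF = 0x9039.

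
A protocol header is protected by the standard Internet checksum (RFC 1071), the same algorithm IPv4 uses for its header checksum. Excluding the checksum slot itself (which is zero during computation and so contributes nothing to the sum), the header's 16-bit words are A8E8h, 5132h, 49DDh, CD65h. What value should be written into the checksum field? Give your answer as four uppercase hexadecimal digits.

One's-complement addition (fold any carry out of bit 15 back into bit 0):
  0xA8E8 + 0x5132 = 0x0FA1A
  0xFA1A + 0x49DD = 0x143F7 → wrap carry → 0x43F8
  0x43F8 + 0xCD65 = 0x1115D → wrap carry → 0x115E
One's-complement sum = 0x115E.
Checksum = ~0x115E & 0xFFFF = 0xEEA1.

EEA1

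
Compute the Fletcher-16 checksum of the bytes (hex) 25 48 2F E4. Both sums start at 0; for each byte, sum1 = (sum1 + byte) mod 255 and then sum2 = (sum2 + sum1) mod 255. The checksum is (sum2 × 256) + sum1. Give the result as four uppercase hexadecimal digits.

B081

Running sums (mod 255):
  after byte 0 (25): sum1=37, sum2=37
  after byte 1 (48): sum1=109, sum2=146
  after byte 2 (2F): sum1=156, sum2=47
  after byte 3 (E4): sum1=129, sum2=176
Checksum = sum2·256 + sum1 = 176·256 + 129 = 45185 = 0xB081.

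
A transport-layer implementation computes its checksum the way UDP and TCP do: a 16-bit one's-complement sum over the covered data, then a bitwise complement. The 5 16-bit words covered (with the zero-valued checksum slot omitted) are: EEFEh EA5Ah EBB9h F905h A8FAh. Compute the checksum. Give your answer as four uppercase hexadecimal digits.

One's-complement addition (fold any carry out of bit 15 back into bit 0):
  0xEEFE + 0xEA5A = 0x1D958 → wrap carry → 0xD959
  0xD959 + 0xEBB9 = 0x1C512 → wrap carry → 0xC513
  0xC513 + 0xF905 = 0x1BE18 → wrap carry → 0xBE19
  0xBE19 + 0xA8FA = 0x16713 → wrap carry → 0x6714
One's-complement sum = 0x6714.
Checksum = ~0x6714 & 0xFFFF = 0x98EB.

98EB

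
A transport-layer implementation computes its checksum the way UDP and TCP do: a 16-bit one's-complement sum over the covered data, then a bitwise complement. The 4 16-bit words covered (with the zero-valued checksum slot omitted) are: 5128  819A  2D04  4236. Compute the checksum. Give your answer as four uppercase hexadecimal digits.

One's-complement addition (fold any carry out of bit 15 back into bit 0):
  0x5128 + 0x819A = 0x0D2C2
  0xD2C2 + 0x2D04 = 0x0FFC6
  0xFFC6 + 0x4236 = 0x141FC → wrap carry → 0x41FD
One's-complement sum = 0x41FD.
Checksum = ~0x41FD & 0xFFFF = 0xBE02.

BE02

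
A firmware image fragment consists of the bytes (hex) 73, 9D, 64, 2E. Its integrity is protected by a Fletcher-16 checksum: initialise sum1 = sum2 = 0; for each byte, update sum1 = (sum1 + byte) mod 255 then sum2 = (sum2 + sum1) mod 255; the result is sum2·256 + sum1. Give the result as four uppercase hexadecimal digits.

Running sums (mod 255):
  after byte 0 (73): sum1=115, sum2=115
  after byte 1 (9D): sum1=17, sum2=132
  after byte 2 (64): sum1=117, sum2=249
  after byte 3 (2E): sum1=163, sum2=157
Checksum = sum2·256 + sum1 = 157·256 + 163 = 40355 = 0x9DA3.

9DA3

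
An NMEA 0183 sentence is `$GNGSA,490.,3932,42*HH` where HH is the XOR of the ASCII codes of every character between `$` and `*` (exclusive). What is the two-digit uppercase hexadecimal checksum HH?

6E

XOR the ASCII codes of the payload characters:
  'G' = 0x47 → acc = 0x47
  'N' = 0x4E → acc = 0x09
  'G' = 0x47 → acc = 0x4E
  'S' = 0x53 → acc = 0x1D
  'A' = 0x41 → acc = 0x5C
  ',' = 0x2C → acc = 0x70
  '4' = 0x34 → acc = 0x44
  '9' = 0x39 → acc = 0x7D
  '0' = 0x30 → acc = 0x4D
  '.' = 0x2E → acc = 0x63
  ',' = 0x2C → acc = 0x4F
  '3' = 0x33 → acc = 0x7C
  '9' = 0x39 → acc = 0x45
  '3' = 0x33 → acc = 0x76
  '2' = 0x32 → acc = 0x44
  ',' = 0x2C → acc = 0x68
  '4' = 0x34 → acc = 0x5C
  '2' = 0x32 → acc = 0x6E
Checksum = 0x6E.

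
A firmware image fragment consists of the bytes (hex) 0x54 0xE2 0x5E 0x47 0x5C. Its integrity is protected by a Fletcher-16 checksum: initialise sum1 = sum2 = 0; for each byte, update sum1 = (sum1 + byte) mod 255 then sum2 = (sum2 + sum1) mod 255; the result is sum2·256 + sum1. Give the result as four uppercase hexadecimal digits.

Running sums (mod 255):
  after byte 0 (0x54): sum1=84, sum2=84
  after byte 1 (0xE2): sum1=55, sum2=139
  after byte 2 (0x5E): sum1=149, sum2=33
  after byte 3 (0x47): sum1=220, sum2=253
  after byte 4 (0x5C): sum1=57, sum2=55
Checksum = sum2·256 + sum1 = 55·256 + 57 = 14137 = 0x3739.

3739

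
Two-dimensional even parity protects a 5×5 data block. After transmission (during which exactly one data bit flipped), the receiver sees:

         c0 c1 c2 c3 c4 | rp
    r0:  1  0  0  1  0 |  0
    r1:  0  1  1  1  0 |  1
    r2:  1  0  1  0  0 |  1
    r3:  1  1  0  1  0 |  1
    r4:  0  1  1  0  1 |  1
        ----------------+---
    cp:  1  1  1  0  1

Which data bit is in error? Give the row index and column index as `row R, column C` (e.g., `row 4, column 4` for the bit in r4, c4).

Recompute each row's even parity and compare to rp:
  r0: data parity 0, sent rp 0 → ok
  r1: data parity 1, sent rp 1 → ok
  r2: data parity 0, sent rp 1 → mismatch
  r3: data parity 1, sent rp 1 → ok
  r4: data parity 1, sent rp 1 → ok
Recompute each column's even parity and compare to cp:
  c0: data parity 1, sent cp 1 → ok
  c1: data parity 1, sent cp 1 → ok
  c2: data parity 1, sent cp 1 → ok
  c3: data parity 1, sent cp 0 → mismatch
  c4: data parity 1, sent cp 1 → ok
Exactly one row (r2) and one column (c3) fail → the flipped bit is at their intersection.

row 2, column 3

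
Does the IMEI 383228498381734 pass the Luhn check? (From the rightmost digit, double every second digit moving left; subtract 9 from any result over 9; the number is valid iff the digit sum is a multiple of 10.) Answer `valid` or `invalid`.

valid

From the right, keep odd positions and double even positions (subtract 9 from any doubled value over 9):
  doubled (positions 2,4,...): 6 2 6 9 7 4 7 → sum 41
  kept (positions 1,3,...): 4 7 8 8 4 2 3 3 → sum 39
Total = 80.
80 mod 10 = 0, so the number is valid.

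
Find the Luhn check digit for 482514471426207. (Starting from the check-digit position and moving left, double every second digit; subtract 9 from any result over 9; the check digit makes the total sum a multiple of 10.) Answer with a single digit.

Partial digits right→left: 7 0 2 6 2 4 1 7 4 4 1 5 2 8 4
Double every second digit counting from the check-digit position (so the 1st, 3rd, 5th, ... of the partial from the right).
  doubled (with −9 where >9): 5 4 4 2 8 2 4 8 → sum 37
  kept as-is: 0 6 4 7 4 5 8 → sum 34
Total = 37 + 34 = 71.
Check digit = (10 − (71 mod 10)) mod 10 = 9.

9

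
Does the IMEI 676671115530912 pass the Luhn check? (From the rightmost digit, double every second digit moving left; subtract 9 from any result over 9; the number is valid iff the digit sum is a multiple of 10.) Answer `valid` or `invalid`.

invalid

From the right, keep odd positions and double even positions (subtract 9 from any doubled value over 9):
  doubled (positions 2,4,...): 2 0 1 2 2 3 5 → sum 15
  kept (positions 1,3,...): 2 9 3 5 1 7 6 6 → sum 39
Total = 54.
54 mod 10 = 4, so the number is invalid.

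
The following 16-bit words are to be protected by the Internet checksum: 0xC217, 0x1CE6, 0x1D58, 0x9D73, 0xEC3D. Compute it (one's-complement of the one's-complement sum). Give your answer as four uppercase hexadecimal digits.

One's-complement addition (fold any carry out of bit 15 back into bit 0):
  0xC217 + 0x1CE6 = 0x0DEFD
  0xDEFD + 0x1D58 = 0x0FC55
  0xFC55 + 0x9D73 = 0x199C8 → wrap carry → 0x99C9
  0x99C9 + 0xEC3D = 0x18606 → wrap carry → 0x8607
One's-complement sum = 0x8607.
Checksum = ~0x8607 & 0xFFFF = 0x79F8.

79F8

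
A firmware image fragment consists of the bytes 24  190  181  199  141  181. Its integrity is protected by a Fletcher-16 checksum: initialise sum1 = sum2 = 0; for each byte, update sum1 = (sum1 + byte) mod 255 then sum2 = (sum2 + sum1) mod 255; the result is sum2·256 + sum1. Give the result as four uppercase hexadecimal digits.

4997

Running sums (mod 255):
  after byte 0 (24): sum1=24, sum2=24
  after byte 1 (190): sum1=214, sum2=238
  after byte 2 (181): sum1=140, sum2=123
  after byte 3 (199): sum1=84, sum2=207
  after byte 4 (141): sum1=225, sum2=177
  after byte 5 (181): sum1=151, sum2=73
Checksum = sum2·256 + sum1 = 73·256 + 151 = 18839 = 0x4997.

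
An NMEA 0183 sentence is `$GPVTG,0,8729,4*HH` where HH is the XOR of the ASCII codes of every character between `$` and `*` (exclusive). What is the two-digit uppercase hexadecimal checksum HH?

7E

XOR the ASCII codes of the payload characters:
  'G' = 0x47 → acc = 0x47
  'P' = 0x50 → acc = 0x17
  'V' = 0x56 → acc = 0x41
  'T' = 0x54 → acc = 0x15
  'G' = 0x47 → acc = 0x52
  ',' = 0x2C → acc = 0x7E
  '0' = 0x30 → acc = 0x4E
  ',' = 0x2C → acc = 0x62
  '8' = 0x38 → acc = 0x5A
  '7' = 0x37 → acc = 0x6D
  '2' = 0x32 → acc = 0x5F
  '9' = 0x39 → acc = 0x66
  ',' = 0x2C → acc = 0x4A
  '4' = 0x34 → acc = 0x7E
Checksum = 0x7E.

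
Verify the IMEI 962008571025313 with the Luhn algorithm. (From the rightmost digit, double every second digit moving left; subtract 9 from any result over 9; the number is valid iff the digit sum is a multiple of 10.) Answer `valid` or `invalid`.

From the right, keep odd positions and double even positions (subtract 9 from any doubled value over 9):
  doubled (positions 2,4,...): 2 1 0 5 7 0 3 → sum 18
  kept (positions 1,3,...): 3 3 2 1 5 0 2 9 → sum 25
Total = 43.
43 mod 10 = 3, so the number is invalid.

invalid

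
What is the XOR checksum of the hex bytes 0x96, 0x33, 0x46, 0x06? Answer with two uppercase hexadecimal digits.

E5

XOR the bytes together:
  start with 0x96
  0x96 ⊕ 0x33 = 0xA5
  0xA5 ⊕ 0x46 = 0xE3
  0xE3 ⊕ 0x06 = 0xE5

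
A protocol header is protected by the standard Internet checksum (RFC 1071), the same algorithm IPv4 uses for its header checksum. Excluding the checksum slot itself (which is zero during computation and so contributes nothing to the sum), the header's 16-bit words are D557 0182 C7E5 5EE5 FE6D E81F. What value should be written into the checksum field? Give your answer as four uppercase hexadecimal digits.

1BCD

One's-complement addition (fold any carry out of bit 15 back into bit 0):
  0xD557 + 0x0182 = 0x0D6D9
  0xD6D9 + 0xC7E5 = 0x19EBE → wrap carry → 0x9EBF
  0x9EBF + 0x5EE5 = 0x0FDA4
  0xFDA4 + 0xFE6D = 0x1FC11 → wrap carry → 0xFC12
  0xFC12 + 0xE81F = 0x1E431 → wrap carry → 0xE432
One's-complement sum = 0xE432.
Checksum = ~0xE432 & 0xFFFF = 0x1BCD.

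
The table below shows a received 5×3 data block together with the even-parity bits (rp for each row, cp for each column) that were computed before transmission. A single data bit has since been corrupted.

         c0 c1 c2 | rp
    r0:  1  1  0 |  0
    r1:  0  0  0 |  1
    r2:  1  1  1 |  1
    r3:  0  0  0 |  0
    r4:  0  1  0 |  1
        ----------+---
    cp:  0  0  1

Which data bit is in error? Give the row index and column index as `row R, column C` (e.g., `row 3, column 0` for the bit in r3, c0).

row 1, column 1

Recompute each row's even parity and compare to rp:
  r0: data parity 0, sent rp 0 → ok
  r1: data parity 0, sent rp 1 → mismatch
  r2: data parity 1, sent rp 1 → ok
  r3: data parity 0, sent rp 0 → ok
  r4: data parity 1, sent rp 1 → ok
Recompute each column's even parity and compare to cp:
  c0: data parity 0, sent cp 0 → ok
  c1: data parity 1, sent cp 0 → mismatch
  c2: data parity 1, sent cp 1 → ok
Exactly one row (r1) and one column (c1) fail → the flipped bit is at their intersection.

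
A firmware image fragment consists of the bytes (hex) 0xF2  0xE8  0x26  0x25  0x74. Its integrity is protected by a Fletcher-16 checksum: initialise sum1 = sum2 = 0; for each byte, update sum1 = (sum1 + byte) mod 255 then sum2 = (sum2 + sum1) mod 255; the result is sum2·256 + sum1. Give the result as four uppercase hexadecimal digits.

939B

Running sums (mod 255):
  after byte 0 (0xF2): sum1=242, sum2=242
  after byte 1 (0xE8): sum1=219, sum2=206
  after byte 2 (0x26): sum1=2, sum2=208
  after byte 3 (0x25): sum1=39, sum2=247
  after byte 4 (0x74): sum1=155, sum2=147
Checksum = sum2·256 + sum1 = 147·256 + 155 = 37787 = 0x939B.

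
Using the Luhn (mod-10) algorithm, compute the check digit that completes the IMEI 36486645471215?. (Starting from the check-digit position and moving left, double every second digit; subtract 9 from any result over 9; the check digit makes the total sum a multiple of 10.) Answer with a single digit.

3

Partial digits right→left: 5 1 2 1 7 4 5 4 6 6 8 4 6 3
Double every second digit counting from the check-digit position (so the 1st, 3rd, 5th, ... of the partial from the right).
  doubled (with −9 where >9): 1 4 5 1 3 7 3 → sum 24
  kept as-is: 1 1 4 4 6 4 3 → sum 23
Total = 24 + 23 = 47.
Check digit = (10 − (47 mod 10)) mod 10 = 3.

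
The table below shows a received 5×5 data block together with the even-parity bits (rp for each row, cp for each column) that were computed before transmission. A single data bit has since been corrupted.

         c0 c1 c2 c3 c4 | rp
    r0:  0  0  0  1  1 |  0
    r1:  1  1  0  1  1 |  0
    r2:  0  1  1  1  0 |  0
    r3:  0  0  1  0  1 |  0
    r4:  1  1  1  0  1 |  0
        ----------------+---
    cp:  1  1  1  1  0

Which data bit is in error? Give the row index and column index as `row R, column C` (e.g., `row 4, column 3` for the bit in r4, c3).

Recompute each row's even parity and compare to rp:
  r0: data parity 0, sent rp 0 → ok
  r1: data parity 0, sent rp 0 → ok
  r2: data parity 1, sent rp 0 → mismatch
  r3: data parity 0, sent rp 0 → ok
  r4: data parity 0, sent rp 0 → ok
Recompute each column's even parity and compare to cp:
  c0: data parity 0, sent cp 1 → mismatch
  c1: data parity 1, sent cp 1 → ok
  c2: data parity 1, sent cp 1 → ok
  c3: data parity 1, sent cp 1 → ok
  c4: data parity 0, sent cp 0 → ok
Exactly one row (r2) and one column (c0) fail → the flipped bit is at their intersection.

row 2, column 0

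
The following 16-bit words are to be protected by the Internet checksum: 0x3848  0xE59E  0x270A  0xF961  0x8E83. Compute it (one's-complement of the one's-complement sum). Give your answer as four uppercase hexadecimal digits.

One's-complement addition (fold any carry out of bit 15 back into bit 0):
  0x3848 + 0xE59E = 0x11DE6 → wrap carry → 0x1DE7
  0x1DE7 + 0x270A = 0x044F1
  0x44F1 + 0xF961 = 0x13E52 → wrap carry → 0x3E53
  0x3E53 + 0x8E83 = 0x0CCD6
One's-complement sum = 0xCCD6.
Checksum = ~0xCCD6 & 0xFFFF = 0x3329.

3329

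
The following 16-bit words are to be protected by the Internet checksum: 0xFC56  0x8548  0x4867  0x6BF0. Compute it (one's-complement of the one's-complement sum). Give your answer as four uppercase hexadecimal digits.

CA08

One's-complement addition (fold any carry out of bit 15 back into bit 0):
  0xFC56 + 0x8548 = 0x1819E → wrap carry → 0x819F
  0x819F + 0x4867 = 0x0CA06
  0xCA06 + 0x6BF0 = 0x135F6 → wrap carry → 0x35F7
One's-complement sum = 0x35F7.
Checksum = ~0x35F7 & 0xFFFF = 0xCA08.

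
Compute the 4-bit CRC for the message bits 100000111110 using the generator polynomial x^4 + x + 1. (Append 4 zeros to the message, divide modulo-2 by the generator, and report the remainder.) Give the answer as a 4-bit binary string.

1111

Append 4 zeros: 1000001111100000. Divide by 10011 (XOR where the leading bit is 1):
  pos 0: 10000 XOR 10011 = 00011
  pos 3: 11011 XOR 10011 = 01000
  pos 4: 10001 XOR 10011 = 00010
  pos 7: 10110 XOR 10011 = 00101
  pos 9: 10100 XOR 10011 = 00111
  pos 11: 11100 XOR 10011 = 01111
Remainder (last 4 bits) = 1111. This is the CRC / FCS.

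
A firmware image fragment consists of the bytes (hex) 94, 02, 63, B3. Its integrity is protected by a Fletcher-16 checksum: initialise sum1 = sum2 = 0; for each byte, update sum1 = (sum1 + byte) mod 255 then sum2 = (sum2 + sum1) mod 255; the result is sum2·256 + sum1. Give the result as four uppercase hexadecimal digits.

D2AD

Running sums (mod 255):
  after byte 0 (94): sum1=148, sum2=148
  after byte 1 (02): sum1=150, sum2=43
  after byte 2 (63): sum1=249, sum2=37
  after byte 3 (B3): sum1=173, sum2=210
Checksum = sum2·256 + sum1 = 210·256 + 173 = 53933 = 0xD2AD.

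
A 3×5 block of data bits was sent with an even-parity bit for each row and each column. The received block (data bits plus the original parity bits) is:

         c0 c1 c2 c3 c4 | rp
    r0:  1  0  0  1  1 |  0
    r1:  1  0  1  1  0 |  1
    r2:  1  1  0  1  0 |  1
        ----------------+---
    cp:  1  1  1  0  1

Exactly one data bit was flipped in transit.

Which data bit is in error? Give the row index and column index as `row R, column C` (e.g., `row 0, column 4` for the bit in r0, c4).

row 0, column 3

Recompute each row's even parity and compare to rp:
  r0: data parity 1, sent rp 0 → mismatch
  r1: data parity 1, sent rp 1 → ok
  r2: data parity 1, sent rp 1 → ok
Recompute each column's even parity and compare to cp:
  c0: data parity 1, sent cp 1 → ok
  c1: data parity 1, sent cp 1 → ok
  c2: data parity 1, sent cp 1 → ok
  c3: data parity 1, sent cp 0 → mismatch
  c4: data parity 1, sent cp 1 → ok
Exactly one row (r0) and one column (c3) fail → the flipped bit is at their intersection.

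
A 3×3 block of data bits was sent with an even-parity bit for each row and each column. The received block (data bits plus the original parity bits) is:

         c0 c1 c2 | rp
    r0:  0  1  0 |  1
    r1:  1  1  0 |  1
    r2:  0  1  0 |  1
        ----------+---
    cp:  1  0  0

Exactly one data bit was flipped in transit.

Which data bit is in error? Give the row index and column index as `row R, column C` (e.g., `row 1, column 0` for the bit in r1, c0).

row 1, column 1

Recompute each row's even parity and compare to rp:
  r0: data parity 1, sent rp 1 → ok
  r1: data parity 0, sent rp 1 → mismatch
  r2: data parity 1, sent rp 1 → ok
Recompute each column's even parity and compare to cp:
  c0: data parity 1, sent cp 1 → ok
  c1: data parity 1, sent cp 0 → mismatch
  c2: data parity 0, sent cp 0 → ok
Exactly one row (r1) and one column (c1) fail → the flipped bit is at their intersection.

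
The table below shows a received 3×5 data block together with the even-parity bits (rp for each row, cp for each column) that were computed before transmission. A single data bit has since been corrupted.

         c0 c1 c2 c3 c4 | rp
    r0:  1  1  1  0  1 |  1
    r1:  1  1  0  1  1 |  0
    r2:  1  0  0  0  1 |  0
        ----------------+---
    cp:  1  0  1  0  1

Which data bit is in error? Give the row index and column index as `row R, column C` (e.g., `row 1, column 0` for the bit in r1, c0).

row 0, column 3

Recompute each row's even parity and compare to rp:
  r0: data parity 0, sent rp 1 → mismatch
  r1: data parity 0, sent rp 0 → ok
  r2: data parity 0, sent rp 0 → ok
Recompute each column's even parity and compare to cp:
  c0: data parity 1, sent cp 1 → ok
  c1: data parity 0, sent cp 0 → ok
  c2: data parity 1, sent cp 1 → ok
  c3: data parity 1, sent cp 0 → mismatch
  c4: data parity 1, sent cp 1 → ok
Exactly one row (r0) and one column (c3) fail → the flipped bit is at their intersection.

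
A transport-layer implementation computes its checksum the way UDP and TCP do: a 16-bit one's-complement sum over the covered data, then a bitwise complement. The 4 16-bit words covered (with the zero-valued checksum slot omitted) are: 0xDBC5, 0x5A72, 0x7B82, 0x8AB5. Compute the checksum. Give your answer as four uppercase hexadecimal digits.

One's-complement addition (fold any carry out of bit 15 back into bit 0):
  0xDBC5 + 0x5A72 = 0x13637 → wrap carry → 0x3638
  0x3638 + 0x7B82 = 0x0B1BA
  0xB1BA + 0x8AB5 = 0x13C6F → wrap carry → 0x3C70
One's-complement sum = 0x3C70.
Checksum = ~0x3C70 & 0xFFFF = 0xC38F.

C38F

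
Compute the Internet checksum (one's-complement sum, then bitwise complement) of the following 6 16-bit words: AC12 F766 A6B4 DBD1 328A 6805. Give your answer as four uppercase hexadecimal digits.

One's-complement addition (fold any carry out of bit 15 back into bit 0):
  0xAC12 + 0xF766 = 0x1A378 → wrap carry → 0xA379
  0xA379 + 0xA6B4 = 0x14A2D → wrap carry → 0x4A2E
  0x4A2E + 0xDBD1 = 0x125FF → wrap carry → 0x2600
  0x2600 + 0x328A = 0x0588A
  0x588A + 0x6805 = 0x0C08F
One's-complement sum = 0xC08F.
Checksum = ~0xC08F & 0xFFFF = 0x3F70.

3F70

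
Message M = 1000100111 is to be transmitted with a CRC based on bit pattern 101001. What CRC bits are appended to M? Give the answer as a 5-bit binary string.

00110

Append 5 zeros: 100010011100000. Divide by 101001 (XOR where the leading bit is 1):
  pos 0: 100010 XOR 101001 = 001011
  pos 2: 101101 XOR 101001 = 000100
  pos 5: 100110 XOR 101001 = 001111
  pos 7: 111100 XOR 101001 = 010101
  pos 8: 101010 XOR 101001 = 000011
Remainder (last 5 bits) = 00110. This is the CRC / FCS.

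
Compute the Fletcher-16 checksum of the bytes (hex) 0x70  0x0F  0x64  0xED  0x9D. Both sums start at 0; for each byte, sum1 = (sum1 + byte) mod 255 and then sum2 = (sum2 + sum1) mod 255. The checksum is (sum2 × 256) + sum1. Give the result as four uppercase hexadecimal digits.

156F

Running sums (mod 255):
  after byte 0 (0x70): sum1=112, sum2=112
  after byte 1 (0x0F): sum1=127, sum2=239
  after byte 2 (0x64): sum1=227, sum2=211
  after byte 3 (0xED): sum1=209, sum2=165
  after byte 4 (0x9D): sum1=111, sum2=21
Checksum = sum2·256 + sum1 = 21·256 + 111 = 5487 = 0x156F.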